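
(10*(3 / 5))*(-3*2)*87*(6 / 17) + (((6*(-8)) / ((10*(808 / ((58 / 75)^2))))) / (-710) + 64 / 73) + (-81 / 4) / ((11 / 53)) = -1202.10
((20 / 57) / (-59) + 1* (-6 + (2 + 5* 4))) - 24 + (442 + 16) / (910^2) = -11147112073 / 1392450150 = -8.01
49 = 49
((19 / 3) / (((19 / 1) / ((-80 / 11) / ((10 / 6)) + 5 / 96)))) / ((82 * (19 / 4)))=-4553 / 1233936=-0.00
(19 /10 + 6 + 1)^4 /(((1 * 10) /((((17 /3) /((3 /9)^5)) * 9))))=777564592713 /100000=7775645.93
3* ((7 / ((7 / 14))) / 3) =14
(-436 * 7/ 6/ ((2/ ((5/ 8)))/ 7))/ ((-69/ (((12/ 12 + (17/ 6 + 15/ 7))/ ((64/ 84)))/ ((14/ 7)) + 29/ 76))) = 139747265/ 2013696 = 69.40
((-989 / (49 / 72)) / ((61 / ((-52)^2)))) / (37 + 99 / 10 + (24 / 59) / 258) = -1628300993280 / 1185530059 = -1373.48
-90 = -90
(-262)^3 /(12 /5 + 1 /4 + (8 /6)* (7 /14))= -1079083680 /199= -5422531.06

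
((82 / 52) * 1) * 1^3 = 41 / 26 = 1.58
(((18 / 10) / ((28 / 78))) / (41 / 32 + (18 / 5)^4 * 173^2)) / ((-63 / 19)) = -1482000 / 4926385527497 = -0.00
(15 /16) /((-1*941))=-15 /15056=-0.00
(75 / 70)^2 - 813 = -811.85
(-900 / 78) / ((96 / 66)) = -825 / 104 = -7.93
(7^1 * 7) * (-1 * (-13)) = 637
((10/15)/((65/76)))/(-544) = -19/13260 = -0.00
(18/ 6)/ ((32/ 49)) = 147/ 32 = 4.59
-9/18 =-1/2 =-0.50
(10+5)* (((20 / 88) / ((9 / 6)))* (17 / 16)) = 425 / 176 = 2.41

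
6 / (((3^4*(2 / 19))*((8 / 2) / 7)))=133 / 108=1.23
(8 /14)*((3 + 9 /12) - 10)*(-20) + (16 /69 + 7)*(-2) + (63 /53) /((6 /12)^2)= 1579958 /25599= 61.72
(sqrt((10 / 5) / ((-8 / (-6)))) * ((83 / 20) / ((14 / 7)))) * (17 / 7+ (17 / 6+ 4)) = 32287 * sqrt(6) / 3360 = 23.54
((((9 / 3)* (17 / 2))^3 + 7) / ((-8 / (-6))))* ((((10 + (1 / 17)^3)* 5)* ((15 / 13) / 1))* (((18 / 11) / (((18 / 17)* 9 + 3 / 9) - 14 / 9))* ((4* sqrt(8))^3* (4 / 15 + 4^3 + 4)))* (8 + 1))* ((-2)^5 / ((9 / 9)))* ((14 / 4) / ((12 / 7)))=-305269186896667607040* sqrt(2) / 52526617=-8218991607319.28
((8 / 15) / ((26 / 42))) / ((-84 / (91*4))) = -56 / 15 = -3.73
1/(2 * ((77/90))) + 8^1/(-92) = 881/1771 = 0.50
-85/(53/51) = -4335/53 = -81.79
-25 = -25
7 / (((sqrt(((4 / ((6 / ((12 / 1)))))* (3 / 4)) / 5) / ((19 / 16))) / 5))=665* sqrt(30) / 96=37.94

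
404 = 404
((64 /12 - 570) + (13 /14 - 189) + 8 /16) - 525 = -1277.24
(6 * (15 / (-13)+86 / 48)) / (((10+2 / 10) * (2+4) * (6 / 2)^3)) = 995 / 429624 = 0.00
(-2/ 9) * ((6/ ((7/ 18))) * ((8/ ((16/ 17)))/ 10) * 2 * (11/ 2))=-1122/ 35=-32.06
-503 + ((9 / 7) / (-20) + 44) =-64269 / 140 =-459.06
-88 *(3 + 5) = -704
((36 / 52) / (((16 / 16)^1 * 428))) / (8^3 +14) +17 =49753297 / 2926664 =17.00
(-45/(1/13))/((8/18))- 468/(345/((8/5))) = -3032367/2300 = -1318.42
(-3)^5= -243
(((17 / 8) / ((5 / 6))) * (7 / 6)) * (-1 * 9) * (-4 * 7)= 7497 / 10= 749.70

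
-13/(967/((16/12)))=-52/2901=-0.02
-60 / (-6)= 10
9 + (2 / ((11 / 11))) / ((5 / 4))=53 / 5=10.60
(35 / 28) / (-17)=-5 / 68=-0.07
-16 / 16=-1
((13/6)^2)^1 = 169/36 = 4.69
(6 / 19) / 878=3 / 8341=0.00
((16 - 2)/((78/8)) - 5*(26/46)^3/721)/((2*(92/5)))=0.04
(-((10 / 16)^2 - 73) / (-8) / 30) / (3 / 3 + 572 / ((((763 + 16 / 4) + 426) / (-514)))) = 1847957 / 1499212800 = 0.00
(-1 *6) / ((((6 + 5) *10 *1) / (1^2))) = -3 / 55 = -0.05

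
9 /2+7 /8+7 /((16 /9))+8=277 /16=17.31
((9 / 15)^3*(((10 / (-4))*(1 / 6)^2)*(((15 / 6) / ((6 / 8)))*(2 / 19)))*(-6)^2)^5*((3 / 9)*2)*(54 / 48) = -0.00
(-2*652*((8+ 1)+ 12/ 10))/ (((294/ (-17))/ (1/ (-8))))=-96.14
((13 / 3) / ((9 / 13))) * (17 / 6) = 2873 / 162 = 17.73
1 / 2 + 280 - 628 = -347.50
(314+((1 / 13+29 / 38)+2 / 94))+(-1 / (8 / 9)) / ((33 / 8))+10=82899287 / 255398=324.59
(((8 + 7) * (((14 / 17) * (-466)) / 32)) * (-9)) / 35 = 6291 / 136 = 46.26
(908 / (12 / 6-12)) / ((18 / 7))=-1589 / 45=-35.31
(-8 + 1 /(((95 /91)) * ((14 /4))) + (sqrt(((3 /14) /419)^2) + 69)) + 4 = 36375351 /557270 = 65.27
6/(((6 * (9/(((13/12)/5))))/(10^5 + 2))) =216671/90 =2407.46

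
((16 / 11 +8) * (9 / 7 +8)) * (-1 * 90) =-7901.30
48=48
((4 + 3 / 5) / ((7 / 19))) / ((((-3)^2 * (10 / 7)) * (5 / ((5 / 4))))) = 437 / 1800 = 0.24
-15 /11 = -1.36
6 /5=1.20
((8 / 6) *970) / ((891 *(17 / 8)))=31040 / 45441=0.68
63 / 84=3 / 4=0.75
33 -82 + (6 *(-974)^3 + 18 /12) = -5544062591.50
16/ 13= 1.23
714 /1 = 714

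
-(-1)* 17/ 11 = 17/ 11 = 1.55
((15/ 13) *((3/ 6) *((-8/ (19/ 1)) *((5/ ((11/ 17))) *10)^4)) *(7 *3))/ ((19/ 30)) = -19731836250000000/ 68710213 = -287174721.03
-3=-3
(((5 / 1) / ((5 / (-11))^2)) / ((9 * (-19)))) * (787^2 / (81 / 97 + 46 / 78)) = -8591267399 / 139650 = -61520.00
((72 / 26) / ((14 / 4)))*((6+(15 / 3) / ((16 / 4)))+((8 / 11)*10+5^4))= 506502 / 1001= 506.00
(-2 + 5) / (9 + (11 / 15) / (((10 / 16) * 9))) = 2025 / 6163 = 0.33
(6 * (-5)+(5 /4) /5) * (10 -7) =-89.25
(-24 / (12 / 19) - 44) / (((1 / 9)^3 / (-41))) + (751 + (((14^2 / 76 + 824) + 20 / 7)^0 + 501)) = 2452151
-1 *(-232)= 232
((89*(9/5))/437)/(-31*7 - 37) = -801/554990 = -0.00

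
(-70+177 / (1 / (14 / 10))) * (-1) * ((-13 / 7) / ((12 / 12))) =1651 / 5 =330.20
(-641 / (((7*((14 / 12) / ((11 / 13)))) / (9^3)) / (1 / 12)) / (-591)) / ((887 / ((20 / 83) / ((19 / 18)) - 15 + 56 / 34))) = -602872747587 / 5968152182174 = -0.10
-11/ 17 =-0.65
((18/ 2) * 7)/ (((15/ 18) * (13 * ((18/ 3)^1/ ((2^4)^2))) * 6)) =2688/ 65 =41.35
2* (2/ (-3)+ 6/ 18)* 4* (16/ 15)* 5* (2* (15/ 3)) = -1280/ 9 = -142.22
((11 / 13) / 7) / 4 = 11 / 364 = 0.03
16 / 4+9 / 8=41 / 8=5.12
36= 36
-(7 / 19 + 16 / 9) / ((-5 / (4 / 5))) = 1468 / 4275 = 0.34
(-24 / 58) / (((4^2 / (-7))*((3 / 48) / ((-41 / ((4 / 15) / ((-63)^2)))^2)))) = 125121437158725 / 116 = 1078633078954.53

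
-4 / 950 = -2 / 475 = -0.00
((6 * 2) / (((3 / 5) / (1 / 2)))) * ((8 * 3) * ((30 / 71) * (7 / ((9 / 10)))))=56000 / 71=788.73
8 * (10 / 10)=8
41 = 41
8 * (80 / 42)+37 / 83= 27337 / 1743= 15.68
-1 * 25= -25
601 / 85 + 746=64011 / 85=753.07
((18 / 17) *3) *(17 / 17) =54 / 17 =3.18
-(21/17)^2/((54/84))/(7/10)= -980/289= -3.39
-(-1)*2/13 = 2/13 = 0.15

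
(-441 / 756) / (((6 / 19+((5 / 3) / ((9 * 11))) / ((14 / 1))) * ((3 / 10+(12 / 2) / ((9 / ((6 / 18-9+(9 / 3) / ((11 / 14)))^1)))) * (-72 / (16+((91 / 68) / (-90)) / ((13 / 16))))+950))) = -6197720067 / 3244028548448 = -0.00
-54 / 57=-18 / 19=-0.95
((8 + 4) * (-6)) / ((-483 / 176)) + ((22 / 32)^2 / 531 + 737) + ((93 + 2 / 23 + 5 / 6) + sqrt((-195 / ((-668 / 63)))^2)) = 3200049939343 / 3654911232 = 875.55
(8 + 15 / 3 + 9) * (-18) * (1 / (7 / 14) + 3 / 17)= -14652 / 17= -861.88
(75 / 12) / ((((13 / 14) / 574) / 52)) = 200900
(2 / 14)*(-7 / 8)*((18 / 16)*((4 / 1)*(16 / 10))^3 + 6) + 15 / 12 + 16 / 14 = -61637 / 1750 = -35.22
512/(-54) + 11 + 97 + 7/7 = 2687/27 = 99.52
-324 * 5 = -1620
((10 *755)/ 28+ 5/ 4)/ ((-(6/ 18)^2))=-68265/ 28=-2438.04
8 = 8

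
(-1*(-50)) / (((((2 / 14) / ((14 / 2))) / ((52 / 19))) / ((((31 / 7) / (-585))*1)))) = -8680 / 171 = -50.76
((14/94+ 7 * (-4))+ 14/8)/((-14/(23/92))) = 701/1504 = 0.47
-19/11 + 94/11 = 75/11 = 6.82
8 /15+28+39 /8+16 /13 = 54037 /1560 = 34.64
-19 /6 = -3.17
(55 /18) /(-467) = -55 /8406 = -0.01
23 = 23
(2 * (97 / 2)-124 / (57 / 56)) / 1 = -1415 / 57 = -24.82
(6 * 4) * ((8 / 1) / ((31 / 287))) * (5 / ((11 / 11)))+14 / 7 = 275582 / 31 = 8889.74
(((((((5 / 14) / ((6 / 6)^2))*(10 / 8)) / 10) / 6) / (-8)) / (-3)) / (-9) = -5 / 145152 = -0.00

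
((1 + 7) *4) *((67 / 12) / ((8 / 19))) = 1273 / 3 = 424.33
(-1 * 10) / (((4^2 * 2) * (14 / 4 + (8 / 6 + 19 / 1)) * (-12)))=0.00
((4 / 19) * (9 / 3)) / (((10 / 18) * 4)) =27 / 95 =0.28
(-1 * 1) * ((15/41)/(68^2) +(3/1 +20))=-4360447/189584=-23.00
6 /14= 0.43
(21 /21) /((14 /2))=1 /7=0.14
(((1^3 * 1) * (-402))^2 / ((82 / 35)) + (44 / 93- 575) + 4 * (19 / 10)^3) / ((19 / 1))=65231113117 / 18111750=3601.59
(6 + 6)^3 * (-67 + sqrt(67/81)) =-115776 + 192 * sqrt(67) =-114204.41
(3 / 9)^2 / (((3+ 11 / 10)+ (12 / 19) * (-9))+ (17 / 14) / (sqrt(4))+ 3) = 2660 / 48429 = 0.05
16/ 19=0.84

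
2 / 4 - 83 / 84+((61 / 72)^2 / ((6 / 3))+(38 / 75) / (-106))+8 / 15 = 0.40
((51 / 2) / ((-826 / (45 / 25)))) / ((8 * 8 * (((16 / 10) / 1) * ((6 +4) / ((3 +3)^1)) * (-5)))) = 1377 / 21145600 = 0.00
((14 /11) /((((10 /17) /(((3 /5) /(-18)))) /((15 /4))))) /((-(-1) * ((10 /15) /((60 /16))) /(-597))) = 908.22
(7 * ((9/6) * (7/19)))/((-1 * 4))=-147/152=-0.97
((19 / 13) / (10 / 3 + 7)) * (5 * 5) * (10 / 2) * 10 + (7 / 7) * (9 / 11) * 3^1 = 794631 / 4433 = 179.25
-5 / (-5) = 1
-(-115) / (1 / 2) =230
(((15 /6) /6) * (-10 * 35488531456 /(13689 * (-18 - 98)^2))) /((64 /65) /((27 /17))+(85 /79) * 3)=-1860292000 /8916687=-208.63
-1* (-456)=456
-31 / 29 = -1.07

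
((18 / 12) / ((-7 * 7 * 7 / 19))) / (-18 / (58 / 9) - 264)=551 / 1769194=0.00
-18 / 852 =-3 / 142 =-0.02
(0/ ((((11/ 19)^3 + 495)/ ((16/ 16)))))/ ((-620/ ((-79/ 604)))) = 0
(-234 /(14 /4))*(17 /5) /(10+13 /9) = -71604 /3605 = -19.86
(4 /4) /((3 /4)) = 4 /3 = 1.33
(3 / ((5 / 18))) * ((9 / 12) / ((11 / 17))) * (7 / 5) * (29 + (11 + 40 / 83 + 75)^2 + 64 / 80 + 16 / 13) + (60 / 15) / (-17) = 551059562808499 / 4186789750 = 131618.64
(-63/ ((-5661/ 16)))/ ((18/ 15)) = 280/ 1887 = 0.15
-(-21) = 21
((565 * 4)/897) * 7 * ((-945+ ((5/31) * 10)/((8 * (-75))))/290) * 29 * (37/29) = -10288550447/4838418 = -2126.43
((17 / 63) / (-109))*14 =-34 / 981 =-0.03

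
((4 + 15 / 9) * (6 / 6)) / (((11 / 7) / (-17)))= -2023 / 33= -61.30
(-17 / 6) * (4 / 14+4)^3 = -76500 / 343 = -223.03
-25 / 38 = -0.66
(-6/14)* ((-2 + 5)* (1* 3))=-3.86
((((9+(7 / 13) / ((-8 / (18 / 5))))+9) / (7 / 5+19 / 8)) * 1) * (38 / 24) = 29241 / 3926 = 7.45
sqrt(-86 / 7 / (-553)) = sqrt(6794) / 553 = 0.15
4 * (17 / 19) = 68 / 19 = 3.58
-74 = -74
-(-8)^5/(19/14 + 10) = 458752/159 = 2885.23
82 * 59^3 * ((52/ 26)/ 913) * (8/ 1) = 269457248/ 913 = 295133.90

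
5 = 5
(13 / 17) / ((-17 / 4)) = -52 / 289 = -0.18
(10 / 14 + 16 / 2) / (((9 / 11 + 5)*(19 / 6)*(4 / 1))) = 2013 / 17024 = 0.12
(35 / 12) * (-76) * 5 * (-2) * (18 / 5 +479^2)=1525806590 / 3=508602196.67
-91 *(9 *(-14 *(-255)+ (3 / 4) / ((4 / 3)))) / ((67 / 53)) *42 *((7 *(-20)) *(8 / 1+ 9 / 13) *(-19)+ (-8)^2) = -301851183732903 / 134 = -2252620774126.14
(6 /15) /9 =2 /45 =0.04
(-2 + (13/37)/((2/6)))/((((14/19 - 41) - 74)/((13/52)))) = 665/321308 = 0.00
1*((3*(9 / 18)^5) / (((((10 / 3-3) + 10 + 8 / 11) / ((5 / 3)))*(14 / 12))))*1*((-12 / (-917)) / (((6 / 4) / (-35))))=-495 / 133882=-0.00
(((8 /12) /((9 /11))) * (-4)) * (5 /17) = -440 /459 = -0.96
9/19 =0.47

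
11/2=5.50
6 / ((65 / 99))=9.14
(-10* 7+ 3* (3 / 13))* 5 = -4505 / 13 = -346.54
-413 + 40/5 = -405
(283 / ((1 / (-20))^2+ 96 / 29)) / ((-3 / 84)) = -91918400 / 38429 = -2391.90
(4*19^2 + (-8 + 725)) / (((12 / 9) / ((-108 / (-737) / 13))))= 175041 / 9581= 18.27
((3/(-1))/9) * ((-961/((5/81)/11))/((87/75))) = 1427085/29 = 49209.83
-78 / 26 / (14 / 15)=-45 / 14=-3.21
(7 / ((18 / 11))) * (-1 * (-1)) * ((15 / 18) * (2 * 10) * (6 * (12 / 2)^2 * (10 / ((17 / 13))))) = 2002000 / 17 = 117764.71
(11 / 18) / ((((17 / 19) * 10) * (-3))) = -209 / 9180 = -0.02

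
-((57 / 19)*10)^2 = -900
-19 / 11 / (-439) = 19 / 4829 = 0.00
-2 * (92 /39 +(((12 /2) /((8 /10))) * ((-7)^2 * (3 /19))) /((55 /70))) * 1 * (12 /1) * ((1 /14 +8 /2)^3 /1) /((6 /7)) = -2018256057 /14014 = -144017.13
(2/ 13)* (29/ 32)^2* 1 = 841/ 6656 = 0.13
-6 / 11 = -0.55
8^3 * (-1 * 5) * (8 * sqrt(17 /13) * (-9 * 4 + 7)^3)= 499486720 * sqrt(221) /13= 571184916.76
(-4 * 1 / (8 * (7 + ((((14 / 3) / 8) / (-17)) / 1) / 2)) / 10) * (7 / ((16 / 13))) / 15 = -221 / 81400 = -0.00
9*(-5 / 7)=-6.43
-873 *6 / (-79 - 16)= 55.14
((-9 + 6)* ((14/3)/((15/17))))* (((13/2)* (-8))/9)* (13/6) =80444/405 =198.63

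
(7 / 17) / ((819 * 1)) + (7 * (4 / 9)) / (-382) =-2903 / 379899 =-0.01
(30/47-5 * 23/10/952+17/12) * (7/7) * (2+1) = 548441/89488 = 6.13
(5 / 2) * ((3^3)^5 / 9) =7971615 / 2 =3985807.50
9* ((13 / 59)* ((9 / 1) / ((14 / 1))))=1053 / 826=1.27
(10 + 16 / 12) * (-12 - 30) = -476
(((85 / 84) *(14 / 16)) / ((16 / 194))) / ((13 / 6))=8245 / 1664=4.95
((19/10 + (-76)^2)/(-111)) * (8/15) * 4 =-924464/8325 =-111.05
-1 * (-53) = 53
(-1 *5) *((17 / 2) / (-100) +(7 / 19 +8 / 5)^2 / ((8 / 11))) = -189261 / 7220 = -26.21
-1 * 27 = -27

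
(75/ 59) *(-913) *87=-100971.61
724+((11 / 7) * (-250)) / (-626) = 1587659 / 2191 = 724.63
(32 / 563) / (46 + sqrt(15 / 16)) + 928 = 17680727776 / 19052483-128 * sqrt(15) / 19052483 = 928.00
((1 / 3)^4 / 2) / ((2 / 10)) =5 / 162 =0.03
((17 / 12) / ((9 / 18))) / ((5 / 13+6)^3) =37349 / 3430722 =0.01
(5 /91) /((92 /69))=15 /364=0.04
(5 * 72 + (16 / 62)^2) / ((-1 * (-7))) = 49432 / 961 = 51.44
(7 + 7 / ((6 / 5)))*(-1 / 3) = -77 / 18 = -4.28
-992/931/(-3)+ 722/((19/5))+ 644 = 2330354/2793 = 834.36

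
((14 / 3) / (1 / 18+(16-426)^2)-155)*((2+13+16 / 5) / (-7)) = 6096987923 / 15129005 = 403.00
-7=-7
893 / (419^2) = 893 / 175561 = 0.01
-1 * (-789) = 789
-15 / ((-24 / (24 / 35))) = 3 / 7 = 0.43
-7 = -7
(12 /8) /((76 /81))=243 /152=1.60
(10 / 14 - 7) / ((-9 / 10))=440 / 63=6.98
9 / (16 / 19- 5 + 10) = 57 / 37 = 1.54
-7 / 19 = -0.37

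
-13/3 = -4.33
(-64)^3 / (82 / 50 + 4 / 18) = -58982400 / 419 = -140769.45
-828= -828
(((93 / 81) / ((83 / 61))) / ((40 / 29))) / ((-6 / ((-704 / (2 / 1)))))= 1206458 / 33615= 35.89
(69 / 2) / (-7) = -69 / 14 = -4.93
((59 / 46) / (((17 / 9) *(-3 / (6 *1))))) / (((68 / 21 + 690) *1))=-11151 / 5692178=-0.00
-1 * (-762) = 762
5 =5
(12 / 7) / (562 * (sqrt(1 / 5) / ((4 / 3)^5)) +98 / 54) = 0.03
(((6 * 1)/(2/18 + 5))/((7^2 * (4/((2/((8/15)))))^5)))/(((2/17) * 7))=348553125/16544432128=0.02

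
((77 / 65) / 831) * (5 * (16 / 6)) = 0.02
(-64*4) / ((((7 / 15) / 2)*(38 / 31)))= -119040 / 133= -895.04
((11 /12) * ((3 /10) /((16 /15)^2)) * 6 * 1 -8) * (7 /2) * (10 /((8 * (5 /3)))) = -140847 /8192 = -17.19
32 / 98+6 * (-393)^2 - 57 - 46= 45402975 / 49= 926591.33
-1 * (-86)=86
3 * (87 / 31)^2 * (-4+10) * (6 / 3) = 272484 / 961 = 283.54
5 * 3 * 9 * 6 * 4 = 3240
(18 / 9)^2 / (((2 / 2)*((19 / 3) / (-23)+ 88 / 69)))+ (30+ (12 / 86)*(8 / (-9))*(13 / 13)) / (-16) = 2201 / 1032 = 2.13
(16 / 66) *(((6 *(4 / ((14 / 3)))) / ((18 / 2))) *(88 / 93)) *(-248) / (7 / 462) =-2145.52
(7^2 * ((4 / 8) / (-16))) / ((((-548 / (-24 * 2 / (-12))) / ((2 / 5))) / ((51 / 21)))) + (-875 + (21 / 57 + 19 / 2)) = -180152739 / 208240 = -865.12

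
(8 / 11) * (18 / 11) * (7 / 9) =112 / 121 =0.93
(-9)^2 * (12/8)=243/2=121.50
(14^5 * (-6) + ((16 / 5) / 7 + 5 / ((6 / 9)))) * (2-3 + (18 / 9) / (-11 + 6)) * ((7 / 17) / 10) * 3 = 4743595983 / 8500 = 558070.12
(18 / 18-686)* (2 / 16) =-685 / 8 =-85.62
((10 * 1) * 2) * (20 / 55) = 80 / 11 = 7.27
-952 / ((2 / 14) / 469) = -3125416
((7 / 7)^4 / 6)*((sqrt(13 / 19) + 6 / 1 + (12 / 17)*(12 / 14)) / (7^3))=sqrt(247) / 39102 + 131 / 40817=0.00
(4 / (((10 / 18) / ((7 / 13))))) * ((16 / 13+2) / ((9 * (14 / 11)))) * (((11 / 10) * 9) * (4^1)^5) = 46835712 / 4225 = 11085.38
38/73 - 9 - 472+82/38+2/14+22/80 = -185598681/388360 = -477.90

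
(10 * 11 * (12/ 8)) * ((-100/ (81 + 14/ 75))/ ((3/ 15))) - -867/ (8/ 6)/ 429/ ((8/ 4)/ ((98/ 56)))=-28277045859/ 27863264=-1014.85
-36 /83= -0.43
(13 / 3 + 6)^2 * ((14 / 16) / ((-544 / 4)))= -0.69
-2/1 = -2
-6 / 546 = -0.01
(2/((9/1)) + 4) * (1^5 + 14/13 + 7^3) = 170468/117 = 1456.99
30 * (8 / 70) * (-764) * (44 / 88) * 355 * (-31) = 100893840 / 7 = 14413405.71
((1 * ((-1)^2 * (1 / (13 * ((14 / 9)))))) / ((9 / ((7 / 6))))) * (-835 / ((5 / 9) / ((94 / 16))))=-23547 / 416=-56.60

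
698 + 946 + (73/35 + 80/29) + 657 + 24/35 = 2306.53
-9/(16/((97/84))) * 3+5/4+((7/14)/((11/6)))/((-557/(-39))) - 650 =-650.68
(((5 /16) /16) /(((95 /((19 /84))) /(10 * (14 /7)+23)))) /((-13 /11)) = -473 /279552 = -0.00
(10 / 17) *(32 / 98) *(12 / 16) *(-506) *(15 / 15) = -60720 / 833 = -72.89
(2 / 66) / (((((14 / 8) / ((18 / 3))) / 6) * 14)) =24 / 539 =0.04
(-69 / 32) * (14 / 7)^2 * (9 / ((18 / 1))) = -69 / 16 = -4.31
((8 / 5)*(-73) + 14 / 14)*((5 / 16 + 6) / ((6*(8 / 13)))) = -253409 / 1280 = -197.98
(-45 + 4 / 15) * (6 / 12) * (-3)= 671 / 10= 67.10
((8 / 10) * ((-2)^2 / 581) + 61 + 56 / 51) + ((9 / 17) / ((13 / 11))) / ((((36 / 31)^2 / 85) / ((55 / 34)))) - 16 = 16969335433 / 184897440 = 91.78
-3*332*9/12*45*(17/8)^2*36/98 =-87432615/1568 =-55760.60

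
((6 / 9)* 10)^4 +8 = 160648 / 81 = 1983.31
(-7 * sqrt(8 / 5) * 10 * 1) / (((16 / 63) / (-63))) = 27783 * sqrt(10) / 4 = 21964.39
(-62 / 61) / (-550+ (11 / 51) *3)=1054 / 569679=0.00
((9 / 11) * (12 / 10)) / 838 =27 / 23045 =0.00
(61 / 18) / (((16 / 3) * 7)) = 61 / 672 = 0.09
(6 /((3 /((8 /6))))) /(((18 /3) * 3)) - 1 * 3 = -77 /27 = -2.85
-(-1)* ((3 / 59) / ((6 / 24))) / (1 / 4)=48 / 59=0.81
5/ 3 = 1.67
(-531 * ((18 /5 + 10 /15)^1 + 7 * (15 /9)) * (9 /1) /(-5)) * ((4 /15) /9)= 56404 /125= 451.23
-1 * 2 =-2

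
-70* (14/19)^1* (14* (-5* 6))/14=1547.37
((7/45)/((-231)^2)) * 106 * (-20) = -424/68607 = -0.01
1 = 1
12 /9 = 4 /3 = 1.33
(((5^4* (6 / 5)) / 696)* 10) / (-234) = -625 / 13572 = -0.05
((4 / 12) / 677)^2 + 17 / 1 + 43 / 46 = 17.93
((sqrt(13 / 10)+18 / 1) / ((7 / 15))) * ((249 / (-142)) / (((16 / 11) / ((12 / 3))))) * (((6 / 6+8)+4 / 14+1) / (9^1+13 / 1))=-302535 / 3479 - 6723 * sqrt(130) / 13916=-92.47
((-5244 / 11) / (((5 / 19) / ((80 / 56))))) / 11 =-199272 / 847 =-235.27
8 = 8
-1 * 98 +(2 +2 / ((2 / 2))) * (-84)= -434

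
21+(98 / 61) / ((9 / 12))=4235 / 183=23.14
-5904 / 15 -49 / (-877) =-393.54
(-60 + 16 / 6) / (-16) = 43 / 12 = 3.58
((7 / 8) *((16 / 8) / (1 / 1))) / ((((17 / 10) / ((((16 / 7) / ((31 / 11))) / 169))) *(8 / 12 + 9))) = 1320 / 2582827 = 0.00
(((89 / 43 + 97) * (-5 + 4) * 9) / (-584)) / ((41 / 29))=277965 / 257398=1.08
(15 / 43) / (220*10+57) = 15 / 97051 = 0.00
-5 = -5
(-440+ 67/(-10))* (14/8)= -781.72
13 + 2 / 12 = 79 / 6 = 13.17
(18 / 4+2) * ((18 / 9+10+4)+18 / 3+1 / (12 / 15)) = 1209 / 8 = 151.12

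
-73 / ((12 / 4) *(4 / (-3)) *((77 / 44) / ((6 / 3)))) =146 / 7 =20.86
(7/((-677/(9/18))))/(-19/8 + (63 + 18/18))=-28/333761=-0.00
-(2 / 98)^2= -1 / 2401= -0.00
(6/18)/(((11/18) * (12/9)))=9/22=0.41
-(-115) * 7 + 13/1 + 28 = 846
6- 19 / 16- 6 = -19 / 16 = -1.19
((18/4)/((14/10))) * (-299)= -13455/14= -961.07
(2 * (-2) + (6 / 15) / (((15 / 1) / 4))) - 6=-742 / 75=-9.89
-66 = -66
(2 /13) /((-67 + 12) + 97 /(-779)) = -779 /279123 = -0.00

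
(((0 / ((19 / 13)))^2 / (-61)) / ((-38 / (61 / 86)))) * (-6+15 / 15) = 0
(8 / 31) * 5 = 40 / 31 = 1.29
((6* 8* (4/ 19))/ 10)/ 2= 48/ 95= 0.51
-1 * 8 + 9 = 1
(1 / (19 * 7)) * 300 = 300 / 133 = 2.26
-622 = -622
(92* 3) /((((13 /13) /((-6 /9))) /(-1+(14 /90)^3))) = 16703888 /91125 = 183.31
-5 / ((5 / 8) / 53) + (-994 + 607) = -811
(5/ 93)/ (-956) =-5/ 88908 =-0.00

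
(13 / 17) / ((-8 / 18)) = -117 / 68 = -1.72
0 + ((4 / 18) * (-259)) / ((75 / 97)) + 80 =3754 / 675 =5.56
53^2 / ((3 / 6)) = 5618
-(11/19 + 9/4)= -215/76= -2.83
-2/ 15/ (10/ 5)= -1/ 15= -0.07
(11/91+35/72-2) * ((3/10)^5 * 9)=-2217861/72800000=-0.03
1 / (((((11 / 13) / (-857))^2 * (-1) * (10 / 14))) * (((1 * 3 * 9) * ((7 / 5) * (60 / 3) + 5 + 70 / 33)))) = -868853167 / 573705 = -1514.46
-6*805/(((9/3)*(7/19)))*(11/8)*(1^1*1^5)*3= -72105/4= -18026.25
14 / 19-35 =-651 / 19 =-34.26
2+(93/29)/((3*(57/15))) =1257/551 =2.28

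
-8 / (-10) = 4 / 5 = 0.80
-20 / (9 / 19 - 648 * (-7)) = -380 / 86193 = -0.00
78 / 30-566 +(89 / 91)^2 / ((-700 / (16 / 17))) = -13879939999 / 24635975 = -563.40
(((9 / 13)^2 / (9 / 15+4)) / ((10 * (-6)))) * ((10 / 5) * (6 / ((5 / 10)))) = -162 / 3887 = -0.04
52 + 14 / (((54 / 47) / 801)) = 9812.33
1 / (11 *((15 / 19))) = 19 / 165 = 0.12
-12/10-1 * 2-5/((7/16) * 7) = -1184/245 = -4.83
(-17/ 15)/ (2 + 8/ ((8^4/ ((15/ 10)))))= -17408/ 30765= -0.57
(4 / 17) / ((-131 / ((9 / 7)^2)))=-324 / 109123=-0.00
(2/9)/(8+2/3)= 1/39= 0.03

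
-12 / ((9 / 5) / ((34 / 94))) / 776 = -85 / 27354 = -0.00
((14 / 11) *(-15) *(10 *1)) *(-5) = 10500 / 11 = 954.55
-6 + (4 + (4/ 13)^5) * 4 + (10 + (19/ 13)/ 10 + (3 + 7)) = 111971519/ 3712930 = 30.16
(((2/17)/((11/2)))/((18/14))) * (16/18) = 224/15147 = 0.01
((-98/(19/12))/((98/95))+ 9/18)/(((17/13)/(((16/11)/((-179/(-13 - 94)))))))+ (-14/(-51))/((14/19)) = -3935285/100419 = -39.19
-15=-15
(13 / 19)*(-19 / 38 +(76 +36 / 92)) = 45383 / 874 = 51.93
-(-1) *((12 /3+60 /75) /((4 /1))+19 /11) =161 /55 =2.93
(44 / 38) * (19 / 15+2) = 1078 / 285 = 3.78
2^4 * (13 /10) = 104 /5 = 20.80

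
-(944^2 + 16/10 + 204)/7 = -4456708/35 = -127334.51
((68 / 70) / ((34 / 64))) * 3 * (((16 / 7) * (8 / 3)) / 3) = 8192 / 735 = 11.15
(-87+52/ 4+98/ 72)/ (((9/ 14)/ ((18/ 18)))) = -18305/ 162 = -112.99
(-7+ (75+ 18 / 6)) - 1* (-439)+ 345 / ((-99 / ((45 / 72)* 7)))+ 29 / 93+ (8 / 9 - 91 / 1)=9942443 / 24552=404.95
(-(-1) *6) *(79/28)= 237/14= 16.93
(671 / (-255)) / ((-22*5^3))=61 / 63750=0.00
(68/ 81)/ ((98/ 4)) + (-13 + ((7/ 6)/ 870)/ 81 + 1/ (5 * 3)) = -53448973/ 4143636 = -12.90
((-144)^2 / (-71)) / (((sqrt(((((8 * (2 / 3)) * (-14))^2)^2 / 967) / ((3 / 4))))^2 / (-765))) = 14560597665 / 2792996864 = 5.21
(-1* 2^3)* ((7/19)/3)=-56/57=-0.98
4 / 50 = 2 / 25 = 0.08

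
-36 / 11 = -3.27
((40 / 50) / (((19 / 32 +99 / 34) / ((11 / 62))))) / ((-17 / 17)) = -0.04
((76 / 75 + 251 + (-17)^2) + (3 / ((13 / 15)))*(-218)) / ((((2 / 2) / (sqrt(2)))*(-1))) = 208262*sqrt(2) / 975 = 302.08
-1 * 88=-88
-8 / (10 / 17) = -68 / 5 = -13.60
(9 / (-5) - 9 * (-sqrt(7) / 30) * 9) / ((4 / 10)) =-9 / 2 + 27 * sqrt(7) / 4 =13.36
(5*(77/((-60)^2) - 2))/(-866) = 7123/623520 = 0.01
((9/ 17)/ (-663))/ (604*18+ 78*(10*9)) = -1/ 22406748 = -0.00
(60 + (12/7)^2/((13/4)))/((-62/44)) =-853512/19747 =-43.22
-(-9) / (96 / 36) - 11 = -7.62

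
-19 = -19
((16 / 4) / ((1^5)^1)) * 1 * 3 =12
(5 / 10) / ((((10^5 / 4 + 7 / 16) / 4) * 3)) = 32 / 1200021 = 0.00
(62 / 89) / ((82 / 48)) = 1488 / 3649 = 0.41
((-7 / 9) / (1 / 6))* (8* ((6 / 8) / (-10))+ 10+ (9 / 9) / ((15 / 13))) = -2156 / 45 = -47.91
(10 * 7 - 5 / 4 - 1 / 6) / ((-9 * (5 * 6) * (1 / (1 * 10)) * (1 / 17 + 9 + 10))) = -0.13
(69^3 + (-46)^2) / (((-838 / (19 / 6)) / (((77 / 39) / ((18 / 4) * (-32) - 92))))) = 483704375 / 46277712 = 10.45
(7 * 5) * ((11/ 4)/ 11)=35/ 4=8.75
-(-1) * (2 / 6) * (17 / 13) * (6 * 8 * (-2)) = -544 / 13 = -41.85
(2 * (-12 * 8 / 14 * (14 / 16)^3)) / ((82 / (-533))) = 1911 / 32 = 59.72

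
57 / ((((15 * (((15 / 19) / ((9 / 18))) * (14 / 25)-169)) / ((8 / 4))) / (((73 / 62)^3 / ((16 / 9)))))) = -1263916233 / 30450691904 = -0.04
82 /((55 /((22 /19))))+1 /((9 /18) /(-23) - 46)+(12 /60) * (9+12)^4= 7822952081 /201115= 38897.90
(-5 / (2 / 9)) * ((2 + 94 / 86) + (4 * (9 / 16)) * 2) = -29385 / 172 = -170.84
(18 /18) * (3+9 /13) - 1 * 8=-56 /13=-4.31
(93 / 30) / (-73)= -31 / 730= -0.04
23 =23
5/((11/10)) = 50/11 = 4.55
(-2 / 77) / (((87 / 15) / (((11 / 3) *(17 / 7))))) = -0.04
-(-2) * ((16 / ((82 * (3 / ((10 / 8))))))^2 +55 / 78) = 279965 / 196677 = 1.42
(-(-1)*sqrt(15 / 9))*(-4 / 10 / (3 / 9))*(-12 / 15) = 8*sqrt(15) / 25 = 1.24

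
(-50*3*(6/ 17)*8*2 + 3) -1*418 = -21455/ 17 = -1262.06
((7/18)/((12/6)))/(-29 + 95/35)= -49/6624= -0.01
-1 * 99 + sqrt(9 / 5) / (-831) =-99-sqrt(5) / 1385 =-99.00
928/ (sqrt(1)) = 928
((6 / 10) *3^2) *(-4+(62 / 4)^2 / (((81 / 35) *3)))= 29747 / 180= 165.26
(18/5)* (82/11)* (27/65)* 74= 2949048/3575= 824.91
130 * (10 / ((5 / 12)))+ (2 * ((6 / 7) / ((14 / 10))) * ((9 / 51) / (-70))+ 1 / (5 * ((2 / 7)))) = 3120.70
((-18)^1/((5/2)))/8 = -9/10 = -0.90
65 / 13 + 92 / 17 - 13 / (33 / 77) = -19.92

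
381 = 381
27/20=1.35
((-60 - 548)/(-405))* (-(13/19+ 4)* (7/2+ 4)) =-1424/27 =-52.74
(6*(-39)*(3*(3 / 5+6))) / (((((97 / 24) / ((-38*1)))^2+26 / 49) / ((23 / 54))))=-402134084352 / 110431925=-3641.47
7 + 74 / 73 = 585 / 73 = 8.01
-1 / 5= -0.20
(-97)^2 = 9409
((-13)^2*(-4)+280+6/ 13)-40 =-5662/ 13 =-435.54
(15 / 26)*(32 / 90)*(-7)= -56 / 39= -1.44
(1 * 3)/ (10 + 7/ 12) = 36/ 127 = 0.28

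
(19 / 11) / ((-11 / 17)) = -323 / 121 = -2.67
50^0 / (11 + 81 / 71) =71 / 862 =0.08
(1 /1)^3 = 1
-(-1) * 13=13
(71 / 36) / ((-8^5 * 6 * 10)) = -0.00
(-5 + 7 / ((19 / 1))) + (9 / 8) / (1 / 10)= 6.62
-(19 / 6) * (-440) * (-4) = -16720 / 3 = -5573.33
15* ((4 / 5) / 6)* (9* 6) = 108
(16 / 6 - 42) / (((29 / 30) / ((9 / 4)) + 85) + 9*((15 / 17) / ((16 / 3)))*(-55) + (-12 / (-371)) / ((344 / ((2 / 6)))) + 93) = -23041236960 / 56550388243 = -0.41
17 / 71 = 0.24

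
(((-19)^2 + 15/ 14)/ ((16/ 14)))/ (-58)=-5069/ 928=-5.46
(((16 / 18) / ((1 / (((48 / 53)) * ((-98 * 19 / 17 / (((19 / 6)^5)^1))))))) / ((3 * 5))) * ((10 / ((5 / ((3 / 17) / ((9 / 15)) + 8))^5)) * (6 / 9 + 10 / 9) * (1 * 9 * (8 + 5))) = -251268867141271289856 / 520995321473115625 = -482.29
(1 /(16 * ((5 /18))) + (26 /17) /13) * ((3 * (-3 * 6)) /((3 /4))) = -24.67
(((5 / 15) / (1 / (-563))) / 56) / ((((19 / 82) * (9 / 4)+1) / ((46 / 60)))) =-530909 / 314370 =-1.69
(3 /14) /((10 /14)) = 3 /10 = 0.30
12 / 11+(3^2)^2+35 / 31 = 28378 / 341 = 83.22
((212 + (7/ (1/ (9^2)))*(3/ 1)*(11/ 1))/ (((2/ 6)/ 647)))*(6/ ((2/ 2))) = 220377258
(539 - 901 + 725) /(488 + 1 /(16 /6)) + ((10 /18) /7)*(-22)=-246818 /246141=-1.00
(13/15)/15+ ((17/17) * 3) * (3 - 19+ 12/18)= -10337/225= -45.94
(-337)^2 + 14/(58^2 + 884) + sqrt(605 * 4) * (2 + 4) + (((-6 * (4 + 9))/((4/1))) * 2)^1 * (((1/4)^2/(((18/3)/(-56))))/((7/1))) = 132 * sqrt(5) + 120613733/1062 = 113867.41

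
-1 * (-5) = 5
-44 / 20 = -11 / 5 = -2.20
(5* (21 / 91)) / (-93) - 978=-394139 / 403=-978.01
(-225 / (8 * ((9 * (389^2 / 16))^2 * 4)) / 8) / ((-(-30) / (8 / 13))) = -20 / 8037213809391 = -0.00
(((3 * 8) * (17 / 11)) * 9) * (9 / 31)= 33048 / 341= 96.91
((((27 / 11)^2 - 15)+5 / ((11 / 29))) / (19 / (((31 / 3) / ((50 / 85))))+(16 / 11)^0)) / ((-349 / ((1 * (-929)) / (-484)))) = -249197747 / 22421403092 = -0.01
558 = 558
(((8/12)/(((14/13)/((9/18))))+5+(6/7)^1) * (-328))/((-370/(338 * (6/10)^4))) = 748332/3125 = 239.47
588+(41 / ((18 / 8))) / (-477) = 2524120 / 4293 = 587.96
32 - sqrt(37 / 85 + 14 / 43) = 32 - 3 * sqrt(1129395) / 3655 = 31.13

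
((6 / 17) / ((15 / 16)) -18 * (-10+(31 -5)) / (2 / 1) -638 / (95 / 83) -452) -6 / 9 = -1117936 / 969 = -1153.70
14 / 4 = 7 / 2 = 3.50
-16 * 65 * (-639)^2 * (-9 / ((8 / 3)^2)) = 537452516.25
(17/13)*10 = 170/13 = 13.08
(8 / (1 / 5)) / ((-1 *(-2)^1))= 20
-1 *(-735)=735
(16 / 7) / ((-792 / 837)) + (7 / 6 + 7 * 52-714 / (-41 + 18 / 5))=176411 / 462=381.84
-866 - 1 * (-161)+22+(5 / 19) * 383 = -11062 / 19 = -582.21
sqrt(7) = 2.65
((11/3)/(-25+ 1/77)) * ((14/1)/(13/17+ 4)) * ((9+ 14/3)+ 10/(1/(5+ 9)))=-46465573/701298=-66.26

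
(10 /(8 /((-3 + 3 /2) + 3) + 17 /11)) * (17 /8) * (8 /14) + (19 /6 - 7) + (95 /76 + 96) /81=-0.87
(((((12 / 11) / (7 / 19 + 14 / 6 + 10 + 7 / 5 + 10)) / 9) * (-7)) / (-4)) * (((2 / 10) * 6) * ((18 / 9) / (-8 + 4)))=-399 / 75559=-0.01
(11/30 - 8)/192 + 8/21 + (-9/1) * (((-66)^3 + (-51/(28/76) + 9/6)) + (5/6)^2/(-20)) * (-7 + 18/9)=-521881234843/40320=-12943483.01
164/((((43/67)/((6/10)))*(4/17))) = 140097/215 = 651.61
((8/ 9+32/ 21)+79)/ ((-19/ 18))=-10258/ 133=-77.13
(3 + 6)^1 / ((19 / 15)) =135 / 19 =7.11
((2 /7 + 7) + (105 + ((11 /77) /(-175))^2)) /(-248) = -168498751 /372155000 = -0.45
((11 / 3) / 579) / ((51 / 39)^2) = 1859 / 501993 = 0.00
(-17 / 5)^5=-1419857 / 3125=-454.35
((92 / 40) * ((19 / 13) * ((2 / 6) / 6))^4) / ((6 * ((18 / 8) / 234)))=2997383 / 1729742040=0.00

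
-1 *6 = -6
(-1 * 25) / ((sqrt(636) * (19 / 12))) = -50 * sqrt(159) / 1007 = -0.63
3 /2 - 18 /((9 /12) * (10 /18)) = -417 /10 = -41.70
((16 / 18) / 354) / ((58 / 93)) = 0.00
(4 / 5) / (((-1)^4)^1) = 0.80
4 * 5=20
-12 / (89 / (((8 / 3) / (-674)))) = 16 / 29993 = 0.00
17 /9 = 1.89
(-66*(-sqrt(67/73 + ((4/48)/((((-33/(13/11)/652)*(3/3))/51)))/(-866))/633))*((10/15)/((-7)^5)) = -2*sqrt(4493219033910)/1008848427237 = -0.00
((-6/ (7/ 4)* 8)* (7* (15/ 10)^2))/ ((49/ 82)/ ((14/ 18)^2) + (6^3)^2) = -1312/ 141699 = -0.01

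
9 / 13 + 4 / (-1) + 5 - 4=-30 / 13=-2.31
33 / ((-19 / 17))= -561 / 19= -29.53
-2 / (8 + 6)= -1 / 7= -0.14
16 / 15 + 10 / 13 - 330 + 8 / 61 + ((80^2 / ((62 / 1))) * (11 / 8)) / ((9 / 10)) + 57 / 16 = -2951689181 / 17699760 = -166.76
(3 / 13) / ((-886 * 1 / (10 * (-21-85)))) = 0.28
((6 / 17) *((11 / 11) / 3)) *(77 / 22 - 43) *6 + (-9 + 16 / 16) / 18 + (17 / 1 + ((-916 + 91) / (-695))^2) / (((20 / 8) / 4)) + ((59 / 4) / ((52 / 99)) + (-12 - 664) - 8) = -2013060174331 / 3074357520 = -654.79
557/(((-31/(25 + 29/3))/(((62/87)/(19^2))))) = -115856/94221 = -1.23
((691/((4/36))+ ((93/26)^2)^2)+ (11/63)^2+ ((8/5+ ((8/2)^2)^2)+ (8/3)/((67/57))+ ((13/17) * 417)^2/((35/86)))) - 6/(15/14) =45039566744981847359/175597019685360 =256493.91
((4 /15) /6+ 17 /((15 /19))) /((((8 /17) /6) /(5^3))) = 412675 /12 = 34389.58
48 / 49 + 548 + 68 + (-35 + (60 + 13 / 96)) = 3020509 / 4704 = 642.12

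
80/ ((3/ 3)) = 80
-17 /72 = -0.24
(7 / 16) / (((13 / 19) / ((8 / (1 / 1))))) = 133 / 26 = 5.12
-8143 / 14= -581.64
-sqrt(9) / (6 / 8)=-4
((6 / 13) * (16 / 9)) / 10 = 16 / 195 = 0.08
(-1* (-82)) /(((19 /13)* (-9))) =-1066 /171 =-6.23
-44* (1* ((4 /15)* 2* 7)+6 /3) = -3784 /15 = -252.27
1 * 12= 12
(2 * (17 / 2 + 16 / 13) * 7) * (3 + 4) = 12397 / 13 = 953.62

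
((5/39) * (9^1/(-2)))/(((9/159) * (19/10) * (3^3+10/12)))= -7950/41249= -0.19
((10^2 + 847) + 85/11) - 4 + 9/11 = 10467/11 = 951.55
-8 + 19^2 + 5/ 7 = 2476/ 7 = 353.71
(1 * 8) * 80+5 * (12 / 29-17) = 16155 / 29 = 557.07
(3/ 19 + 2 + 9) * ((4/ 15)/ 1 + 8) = 26288/ 285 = 92.24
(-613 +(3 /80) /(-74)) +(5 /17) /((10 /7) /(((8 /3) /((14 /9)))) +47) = -17705532877 /28883680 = -612.99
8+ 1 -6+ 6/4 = 4.50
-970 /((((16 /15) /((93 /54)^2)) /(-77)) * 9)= 179442725 /7776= 23076.48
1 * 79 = 79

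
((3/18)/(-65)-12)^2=21911761/152100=144.06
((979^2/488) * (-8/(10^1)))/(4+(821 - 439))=-958441/235460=-4.07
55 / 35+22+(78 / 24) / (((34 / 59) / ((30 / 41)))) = 540555 / 19516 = 27.70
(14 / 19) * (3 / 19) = 42 / 361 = 0.12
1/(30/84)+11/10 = 39/10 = 3.90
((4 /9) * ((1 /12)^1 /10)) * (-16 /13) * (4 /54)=-16 /47385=-0.00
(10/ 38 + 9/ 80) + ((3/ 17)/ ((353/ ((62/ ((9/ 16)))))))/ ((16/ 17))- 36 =-57249551/ 1609680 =-35.57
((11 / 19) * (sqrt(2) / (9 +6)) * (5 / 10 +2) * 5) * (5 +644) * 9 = 3985.29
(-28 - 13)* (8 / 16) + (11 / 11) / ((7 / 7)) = -19.50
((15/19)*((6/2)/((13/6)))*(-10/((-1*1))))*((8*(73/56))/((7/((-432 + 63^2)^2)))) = 203734093.19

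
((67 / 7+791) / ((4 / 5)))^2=49070025 / 49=1001429.08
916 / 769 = 1.19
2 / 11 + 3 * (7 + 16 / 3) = 409 / 11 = 37.18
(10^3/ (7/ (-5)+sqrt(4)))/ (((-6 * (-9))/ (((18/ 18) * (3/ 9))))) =2500/ 243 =10.29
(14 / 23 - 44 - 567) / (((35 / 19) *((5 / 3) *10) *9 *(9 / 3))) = -266741 / 362250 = -0.74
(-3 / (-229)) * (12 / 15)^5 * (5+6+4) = 9216 / 143125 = 0.06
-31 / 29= -1.07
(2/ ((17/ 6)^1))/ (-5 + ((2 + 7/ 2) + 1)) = 8/ 17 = 0.47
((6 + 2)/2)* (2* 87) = 696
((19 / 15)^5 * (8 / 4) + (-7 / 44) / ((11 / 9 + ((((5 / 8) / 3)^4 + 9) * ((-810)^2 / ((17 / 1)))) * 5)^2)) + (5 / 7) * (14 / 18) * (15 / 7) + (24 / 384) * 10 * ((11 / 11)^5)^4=5894912858425124232078308610383 / 707087826266121521671994775000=8.34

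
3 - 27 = -24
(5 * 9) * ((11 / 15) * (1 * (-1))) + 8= -25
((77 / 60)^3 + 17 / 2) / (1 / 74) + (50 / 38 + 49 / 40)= 1616864399 / 2052000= 787.95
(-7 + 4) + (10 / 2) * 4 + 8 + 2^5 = 57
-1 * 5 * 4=-20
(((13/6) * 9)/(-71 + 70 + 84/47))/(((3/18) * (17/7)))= 38493/629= 61.20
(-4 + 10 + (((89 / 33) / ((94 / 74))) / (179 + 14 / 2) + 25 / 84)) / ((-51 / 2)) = -25480951 / 102989502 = -0.25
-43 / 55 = -0.78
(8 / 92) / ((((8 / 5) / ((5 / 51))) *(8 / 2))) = 25 / 18768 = 0.00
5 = 5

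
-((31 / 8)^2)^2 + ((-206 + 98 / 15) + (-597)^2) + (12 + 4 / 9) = 65617276499 / 184320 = 355996.51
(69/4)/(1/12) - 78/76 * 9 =7515/38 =197.76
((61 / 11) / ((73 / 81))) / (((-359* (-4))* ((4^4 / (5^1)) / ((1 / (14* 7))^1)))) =24705 / 28929173504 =0.00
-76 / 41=-1.85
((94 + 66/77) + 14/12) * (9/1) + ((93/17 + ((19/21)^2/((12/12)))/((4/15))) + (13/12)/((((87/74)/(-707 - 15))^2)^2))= 88239700501617884199479/572668450956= 154085143601.52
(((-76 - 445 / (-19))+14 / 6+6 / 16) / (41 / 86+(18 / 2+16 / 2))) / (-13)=977863 / 4454892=0.22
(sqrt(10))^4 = 100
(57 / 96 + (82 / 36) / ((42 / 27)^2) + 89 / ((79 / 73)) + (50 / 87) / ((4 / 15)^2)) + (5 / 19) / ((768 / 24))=3135076597 / 34126736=91.87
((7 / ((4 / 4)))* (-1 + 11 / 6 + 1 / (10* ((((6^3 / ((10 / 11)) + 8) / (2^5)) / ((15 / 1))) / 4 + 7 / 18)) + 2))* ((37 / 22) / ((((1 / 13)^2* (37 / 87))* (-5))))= -2318364139 / 818620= -2832.04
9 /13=0.69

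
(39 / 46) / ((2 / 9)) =351 / 92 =3.82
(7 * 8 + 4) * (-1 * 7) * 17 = -7140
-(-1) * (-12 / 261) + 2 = 1.95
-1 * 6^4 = -1296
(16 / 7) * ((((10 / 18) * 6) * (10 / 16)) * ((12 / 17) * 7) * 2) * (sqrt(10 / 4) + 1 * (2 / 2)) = 800 / 17 + 400 * sqrt(10) / 17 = 121.47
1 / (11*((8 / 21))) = 21 / 88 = 0.24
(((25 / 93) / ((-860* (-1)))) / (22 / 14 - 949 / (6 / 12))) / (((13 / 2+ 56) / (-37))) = 259 / 2654336250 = 0.00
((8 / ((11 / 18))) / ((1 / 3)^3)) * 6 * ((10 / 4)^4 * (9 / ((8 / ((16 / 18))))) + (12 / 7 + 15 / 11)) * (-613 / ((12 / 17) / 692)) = -45488472898446 / 847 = -53705398935.59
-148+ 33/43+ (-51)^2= 105512/43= 2453.77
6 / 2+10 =13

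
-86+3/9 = -257/3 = -85.67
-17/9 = -1.89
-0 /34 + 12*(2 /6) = 4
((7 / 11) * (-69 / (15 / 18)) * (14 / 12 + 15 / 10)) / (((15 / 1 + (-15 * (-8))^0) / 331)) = -159873 / 55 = -2906.78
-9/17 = -0.53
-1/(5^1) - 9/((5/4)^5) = -9841/3125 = -3.15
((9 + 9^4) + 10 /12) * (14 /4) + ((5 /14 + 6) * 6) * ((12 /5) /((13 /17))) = 126222241 /5460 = 23117.63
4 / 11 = 0.36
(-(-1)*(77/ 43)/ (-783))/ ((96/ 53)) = -4081/ 3232224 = -0.00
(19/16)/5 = 19/80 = 0.24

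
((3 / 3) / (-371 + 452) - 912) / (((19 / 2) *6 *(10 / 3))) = -73871 / 15390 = -4.80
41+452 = 493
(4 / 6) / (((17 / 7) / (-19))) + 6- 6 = -266 / 51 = -5.22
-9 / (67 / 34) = -306 / 67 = -4.57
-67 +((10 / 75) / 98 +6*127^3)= 9033319786 / 735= 12290231.00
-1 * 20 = -20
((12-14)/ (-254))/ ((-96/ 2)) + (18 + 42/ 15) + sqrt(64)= 877819/ 30480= 28.80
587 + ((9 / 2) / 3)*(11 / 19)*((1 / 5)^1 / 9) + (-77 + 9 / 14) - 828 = -633089 / 1995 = -317.34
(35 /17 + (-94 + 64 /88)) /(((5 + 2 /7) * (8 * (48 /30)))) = -16135 /11968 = -1.35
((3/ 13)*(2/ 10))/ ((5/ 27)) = 81/ 325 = 0.25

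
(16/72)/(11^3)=2/11979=0.00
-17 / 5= -3.40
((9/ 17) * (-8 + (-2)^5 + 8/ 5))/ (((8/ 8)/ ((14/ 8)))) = -3024/ 85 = -35.58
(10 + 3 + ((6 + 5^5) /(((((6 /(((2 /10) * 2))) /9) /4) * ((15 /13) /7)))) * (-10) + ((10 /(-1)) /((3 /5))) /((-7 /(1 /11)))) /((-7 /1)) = 526518743 /8085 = 65122.91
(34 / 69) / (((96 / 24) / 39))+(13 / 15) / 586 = 485797 / 101085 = 4.81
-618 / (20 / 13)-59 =-4607 / 10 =-460.70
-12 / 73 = -0.16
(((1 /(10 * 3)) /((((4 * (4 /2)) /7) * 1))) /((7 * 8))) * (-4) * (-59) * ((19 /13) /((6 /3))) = 1121 /12480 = 0.09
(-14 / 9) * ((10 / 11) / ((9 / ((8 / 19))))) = -1120 / 16929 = -0.07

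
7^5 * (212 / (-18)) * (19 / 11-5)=7126168 / 11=647833.45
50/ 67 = 0.75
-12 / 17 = -0.71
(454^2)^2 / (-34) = -21241902728 / 17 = -1249523689.88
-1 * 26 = -26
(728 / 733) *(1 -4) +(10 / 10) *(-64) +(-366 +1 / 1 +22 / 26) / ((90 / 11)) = -5311809 / 47645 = -111.49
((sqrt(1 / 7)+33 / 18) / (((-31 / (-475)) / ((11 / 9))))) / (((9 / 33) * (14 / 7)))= 57475 * sqrt(7) / 11718+632225 / 10044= 75.92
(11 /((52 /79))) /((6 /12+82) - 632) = -869 /28574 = -0.03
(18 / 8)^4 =6561 / 256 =25.63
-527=-527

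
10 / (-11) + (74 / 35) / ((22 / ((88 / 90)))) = -0.82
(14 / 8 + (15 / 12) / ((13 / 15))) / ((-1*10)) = -83 / 260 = -0.32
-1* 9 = -9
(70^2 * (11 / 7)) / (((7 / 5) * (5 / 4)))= 4400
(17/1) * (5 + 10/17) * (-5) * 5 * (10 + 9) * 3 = -135375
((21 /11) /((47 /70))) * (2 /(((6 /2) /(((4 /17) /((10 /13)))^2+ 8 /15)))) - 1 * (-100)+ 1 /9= 681095309 /6723585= 101.30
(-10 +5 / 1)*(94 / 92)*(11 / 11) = -235 / 46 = -5.11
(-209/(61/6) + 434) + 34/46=581097/1403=414.18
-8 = -8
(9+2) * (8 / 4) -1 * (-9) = 31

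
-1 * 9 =-9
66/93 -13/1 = -381/31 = -12.29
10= 10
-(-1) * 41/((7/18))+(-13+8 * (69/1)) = 4511/7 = 644.43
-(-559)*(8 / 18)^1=2236 / 9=248.44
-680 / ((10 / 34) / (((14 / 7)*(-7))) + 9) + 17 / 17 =-159703 / 2137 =-74.73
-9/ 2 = -4.50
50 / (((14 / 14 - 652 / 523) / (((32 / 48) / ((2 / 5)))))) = -130750 / 387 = -337.86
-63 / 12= -21 / 4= -5.25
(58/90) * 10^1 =58/9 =6.44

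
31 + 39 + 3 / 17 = 1193 / 17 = 70.18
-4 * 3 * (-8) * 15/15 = 96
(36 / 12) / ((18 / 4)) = 2 / 3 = 0.67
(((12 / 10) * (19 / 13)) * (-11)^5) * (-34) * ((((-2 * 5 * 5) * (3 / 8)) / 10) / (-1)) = 468175257 / 26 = 18006740.65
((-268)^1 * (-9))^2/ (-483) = -12045.02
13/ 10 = 1.30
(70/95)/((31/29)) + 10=6296/589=10.69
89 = 89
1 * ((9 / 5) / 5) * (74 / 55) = 666 / 1375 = 0.48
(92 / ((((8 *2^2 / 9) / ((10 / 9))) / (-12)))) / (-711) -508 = -120281 / 237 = -507.51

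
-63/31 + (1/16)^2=-2.03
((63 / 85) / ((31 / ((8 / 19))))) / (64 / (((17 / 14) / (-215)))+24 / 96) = -2016 / 2269249135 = -0.00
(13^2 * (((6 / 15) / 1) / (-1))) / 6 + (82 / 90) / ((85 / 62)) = -40553 / 3825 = -10.60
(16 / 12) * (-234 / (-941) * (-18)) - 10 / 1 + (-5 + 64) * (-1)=-70545 / 941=-74.97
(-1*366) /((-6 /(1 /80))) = 0.76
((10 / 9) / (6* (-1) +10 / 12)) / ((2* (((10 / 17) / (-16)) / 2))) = 5.85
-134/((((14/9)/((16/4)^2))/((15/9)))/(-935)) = 2147828.57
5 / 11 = 0.45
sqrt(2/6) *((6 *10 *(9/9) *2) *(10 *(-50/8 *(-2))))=5000 *sqrt(3)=8660.25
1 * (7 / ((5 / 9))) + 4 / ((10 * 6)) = 38 / 3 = 12.67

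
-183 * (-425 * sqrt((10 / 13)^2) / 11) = 777750 / 143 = 5438.81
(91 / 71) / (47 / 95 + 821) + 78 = 432205241 / 5540982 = 78.00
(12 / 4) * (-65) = -195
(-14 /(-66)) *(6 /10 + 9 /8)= 161 /440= 0.37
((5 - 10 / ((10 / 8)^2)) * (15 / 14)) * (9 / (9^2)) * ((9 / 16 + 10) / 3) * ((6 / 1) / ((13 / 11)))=-143 / 48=-2.98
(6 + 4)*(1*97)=970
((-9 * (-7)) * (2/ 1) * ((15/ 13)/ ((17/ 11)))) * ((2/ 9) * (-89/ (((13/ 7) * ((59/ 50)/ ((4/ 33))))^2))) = -5.69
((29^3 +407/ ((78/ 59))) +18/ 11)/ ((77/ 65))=20849.38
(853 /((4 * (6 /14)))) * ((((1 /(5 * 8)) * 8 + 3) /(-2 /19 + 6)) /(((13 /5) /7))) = 113449 /156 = 727.24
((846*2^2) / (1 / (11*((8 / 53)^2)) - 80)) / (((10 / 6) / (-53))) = 126263808 / 89185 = 1415.75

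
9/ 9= 1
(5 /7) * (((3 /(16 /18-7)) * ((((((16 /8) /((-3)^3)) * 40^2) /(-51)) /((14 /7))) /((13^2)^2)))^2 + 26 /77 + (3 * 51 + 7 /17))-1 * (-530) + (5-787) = -1788562073674708198 /12579651823948209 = -142.18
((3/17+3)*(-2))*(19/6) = -342/17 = -20.12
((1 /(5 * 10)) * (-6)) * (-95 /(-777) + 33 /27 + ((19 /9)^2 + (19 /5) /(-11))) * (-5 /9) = 0.36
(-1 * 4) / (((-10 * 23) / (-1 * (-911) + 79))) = 396 / 23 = 17.22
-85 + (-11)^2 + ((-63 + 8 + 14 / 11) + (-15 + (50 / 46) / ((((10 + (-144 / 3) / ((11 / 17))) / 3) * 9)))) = -17540065 / 535854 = -32.73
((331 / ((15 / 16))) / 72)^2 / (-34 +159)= 438244 / 2278125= 0.19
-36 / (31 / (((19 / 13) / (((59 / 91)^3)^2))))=-29878659107388 / 1307596542871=-22.85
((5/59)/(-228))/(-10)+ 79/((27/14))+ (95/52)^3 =200279781517/4255782336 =47.06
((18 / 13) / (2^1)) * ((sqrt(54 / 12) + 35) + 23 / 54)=27 * sqrt(2) / 26 + 1913 / 78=25.99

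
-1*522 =-522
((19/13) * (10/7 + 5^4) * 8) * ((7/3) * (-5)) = -3332600/39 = -85451.28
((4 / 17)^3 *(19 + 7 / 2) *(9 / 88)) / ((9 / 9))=0.03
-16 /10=-8 /5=-1.60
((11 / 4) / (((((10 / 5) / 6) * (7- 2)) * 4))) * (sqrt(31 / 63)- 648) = -2673 / 10 +11 * sqrt(217) / 560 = -267.01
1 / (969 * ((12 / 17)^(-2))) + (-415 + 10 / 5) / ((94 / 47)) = -38552215 / 186694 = -206.50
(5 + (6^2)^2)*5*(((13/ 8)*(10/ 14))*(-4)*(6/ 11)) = -1268475/ 77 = -16473.70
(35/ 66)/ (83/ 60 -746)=-0.00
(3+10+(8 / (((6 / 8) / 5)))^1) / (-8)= -199 / 24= -8.29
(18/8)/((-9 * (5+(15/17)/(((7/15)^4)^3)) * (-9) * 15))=235301882417/1051580651996588400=0.00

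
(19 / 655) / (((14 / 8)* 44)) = 19 / 50435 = 0.00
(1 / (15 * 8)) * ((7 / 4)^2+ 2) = 27 / 640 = 0.04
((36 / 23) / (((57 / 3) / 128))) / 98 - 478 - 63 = -11582129 / 21413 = -540.89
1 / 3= 0.33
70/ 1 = 70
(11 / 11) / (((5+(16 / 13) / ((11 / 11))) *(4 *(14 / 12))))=13 / 378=0.03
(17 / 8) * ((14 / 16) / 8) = 119 / 512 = 0.23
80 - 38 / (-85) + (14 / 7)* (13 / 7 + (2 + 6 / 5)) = 53884 / 595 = 90.56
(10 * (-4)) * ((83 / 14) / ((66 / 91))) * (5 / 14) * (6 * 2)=-107900 / 77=-1401.30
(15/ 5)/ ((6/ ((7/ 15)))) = 0.23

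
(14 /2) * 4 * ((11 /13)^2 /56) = 121 /338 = 0.36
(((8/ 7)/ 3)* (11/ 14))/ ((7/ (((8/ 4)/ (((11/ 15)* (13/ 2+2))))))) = 80/ 5831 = 0.01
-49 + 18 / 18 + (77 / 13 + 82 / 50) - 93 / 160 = -426589 / 10400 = -41.02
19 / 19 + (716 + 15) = 732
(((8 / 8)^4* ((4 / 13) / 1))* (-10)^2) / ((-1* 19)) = -400 / 247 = -1.62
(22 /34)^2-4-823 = -238882 /289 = -826.58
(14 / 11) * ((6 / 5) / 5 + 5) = 1834 / 275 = 6.67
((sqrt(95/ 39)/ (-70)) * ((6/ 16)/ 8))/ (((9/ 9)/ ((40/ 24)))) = -sqrt(3705)/ 34944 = -0.00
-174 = -174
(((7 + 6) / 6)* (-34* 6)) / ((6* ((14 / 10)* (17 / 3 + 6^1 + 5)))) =-221 / 70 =-3.16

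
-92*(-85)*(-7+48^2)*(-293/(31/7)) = -1188424823.87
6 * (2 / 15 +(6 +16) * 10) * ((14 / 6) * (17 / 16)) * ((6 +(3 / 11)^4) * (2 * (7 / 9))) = 30590.02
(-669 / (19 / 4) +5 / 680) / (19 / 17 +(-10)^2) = -363917 / 261288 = -1.39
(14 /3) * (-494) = -6916 /3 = -2305.33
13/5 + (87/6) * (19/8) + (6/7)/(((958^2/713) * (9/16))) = 14276963663/385460880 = 37.04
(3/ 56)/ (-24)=-1/ 448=-0.00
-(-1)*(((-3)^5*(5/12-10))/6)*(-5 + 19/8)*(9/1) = -586845/64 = -9169.45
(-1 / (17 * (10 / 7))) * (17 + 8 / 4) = -133 / 170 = -0.78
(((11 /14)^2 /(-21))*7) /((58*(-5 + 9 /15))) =55 /68208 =0.00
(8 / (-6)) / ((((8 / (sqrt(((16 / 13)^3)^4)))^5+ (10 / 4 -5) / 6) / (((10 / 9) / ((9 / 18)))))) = -3245185536584267267831560205762560 / 70283528162466351345736075532556963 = -0.05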